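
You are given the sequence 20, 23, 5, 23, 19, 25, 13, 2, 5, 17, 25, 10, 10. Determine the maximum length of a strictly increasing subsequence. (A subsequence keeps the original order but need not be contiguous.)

4

Track the smallest tail for each achievable length (strict):
20 → extends → [20]
23 → extends → [20, 23]
5 → replaces 20 → [5, 23]
23 → already a tail → [5, 23]
19 → replaces 23 → [5, 19]
25 → extends → [5, 19, 25]
13 → replaces 19 → [5, 13, 25]
2 → replaces 5 → [2, 13, 25]
5 → replaces 13 → [2, 5, 25]
17 → replaces 25 → [2, 5, 17]
25 → extends → [2, 5, 17, 25]
10 → replaces 17 → [2, 5, 10, 25]
10 → already a tail → [2, 5, 10, 25]
Four tails, so the longest strictly increasing subsequence has length 4 (e.g. 5, 13, 17, 25).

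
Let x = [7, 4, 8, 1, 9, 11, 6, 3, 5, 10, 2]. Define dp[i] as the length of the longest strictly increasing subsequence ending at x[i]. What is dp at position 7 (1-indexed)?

2

dp[i] = 1 + max{dp[j] : j<i, x[j]<x[i]} (or 1 if no such j):
i:      1  2  3  4  5  6  7  8  9 10 11
x[i]:   7  4  8  1  9 11  6  3  5 10  2
dp:     1  1  2  1  3  4  2  2  3  4  2
At index 7 the value is 2.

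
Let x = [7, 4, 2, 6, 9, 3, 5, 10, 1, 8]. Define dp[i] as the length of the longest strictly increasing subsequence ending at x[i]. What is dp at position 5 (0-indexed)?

dp[i] = 1 + max{dp[j] : j<i, x[j]<x[i]} (or 1 if no such j):
i:      0  1  2  3  4  5  6  7  8  9
x[i]:   7  4  2  6  9  3  5 10  1  8
dp:     1  1  1  2  3  2  3  4  1  4
At index 5 the value is 2.

2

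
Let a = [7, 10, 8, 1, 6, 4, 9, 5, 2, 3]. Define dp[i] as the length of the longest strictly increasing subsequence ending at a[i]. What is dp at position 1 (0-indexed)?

2

dp[i] = 1 + max{dp[j] : j<i, a[j]<a[i]} (or 1 if no such j):
i:      0  1  2  3  4  5  6  7  8  9
a[i]:   7 10  8  1  6  4  9  5  2  3
dp:     1  2  2  1  2  2  3  3  2  3
At index 1 the value is 2.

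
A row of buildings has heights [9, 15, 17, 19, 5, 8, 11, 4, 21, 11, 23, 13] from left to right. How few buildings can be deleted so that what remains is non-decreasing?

6

Fewest deletions = n − (longest non-decreasing subsequence).
i:      1  2  3  4  5  6  7  8  9 10 11 12
a[i]:   9 15 17 19  5  8 11  4 21 11 23 13
dp:     1  2  3  4  1  2  3  1  5  4  6  5
max dp = 6, so deletions = 12 − 6 = 6.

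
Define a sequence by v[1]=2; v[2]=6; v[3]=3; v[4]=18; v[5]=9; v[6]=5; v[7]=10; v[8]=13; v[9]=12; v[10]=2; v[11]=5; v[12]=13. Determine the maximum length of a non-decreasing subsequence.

6

Let dp[i] be the length of the longest such subsequence ending at index i:
i:      1  2  3  4  5  6  7  8  9 10 11 12
v[i]:   2  6  3 18  9  5 10 13 12  2  5 13
dp:     1  2  2  3  3  3  4  5  5  2  4  6
Maximum dp value is 6.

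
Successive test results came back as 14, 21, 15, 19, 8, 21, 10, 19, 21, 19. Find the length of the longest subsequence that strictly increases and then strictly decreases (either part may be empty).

inc[i] = longest strictly increasing subsequence ending at i; dec[i] = longest strictly decreasing subsequence starting at i:
i:      1  2  3  4  5  6  7  8  9 10
a[i]:  14 21 15 19  8 21 10 19 21 19
inc:    1  2  2  3  1  4  2  3  4  3
dec:    2  3  2  2  1  2  1  1  2  1
Best peak at i=6 (value 21): inc=4, dec=2, length 4+2−1 = 5.

5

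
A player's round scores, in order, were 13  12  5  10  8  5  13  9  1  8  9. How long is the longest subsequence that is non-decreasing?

4

Let dp[i] be the length of the longest such subsequence ending at index i:
i:      1  2  3  4  5  6  7  8  9 10 11
a[i]:  13 12  5 10  8  5 13  9  1  8  9
dp:     1  1  1  2  2  2  3  3  1  3  4
Maximum dp value is 4.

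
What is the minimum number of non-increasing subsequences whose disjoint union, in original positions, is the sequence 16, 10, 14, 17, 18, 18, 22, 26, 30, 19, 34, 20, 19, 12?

8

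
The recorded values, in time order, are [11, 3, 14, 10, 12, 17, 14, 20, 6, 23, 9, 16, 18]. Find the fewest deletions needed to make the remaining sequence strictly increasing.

7

Fewest deletions = n − (longest strictly increasing subsequence).
i:      1  2  3  4  5  6  7  8  9 10 11 12 13
a[i]:  11  3 14 10 12 17 14 20  6 23  9 16 18
dp:     1  1  2  2  3  4  4  5  2  6  3  5  6
max dp = 6, so deletions = 13 − 6 = 7.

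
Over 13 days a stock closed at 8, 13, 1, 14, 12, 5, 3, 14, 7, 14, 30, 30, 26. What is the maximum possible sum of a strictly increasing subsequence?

Let S[i] be the best sum of a strictly increasing subsequence ending at i:
i:      1  2  3  4  5  6  7  8  9 10 11 12 13
a[i]:   8 13  1 14 12  5  3 14  7 14 30 30 26
S:      8 21  1 35 20  6  4 35 13 35 65 65 61
Maximum is 65 (e.g. 8 + 13 + 14 + 30).

65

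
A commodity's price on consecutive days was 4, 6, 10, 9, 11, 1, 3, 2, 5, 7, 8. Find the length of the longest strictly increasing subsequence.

Track the smallest tail for each achievable length (strict):
4 → extends → [4]
6 → extends → [4, 6]
10 → extends → [4, 6, 10]
9 → replaces 10 → [4, 6, 9]
11 → extends → [4, 6, 9, 11]
1 → replaces 4 → [1, 6, 9, 11]
3 → replaces 6 → [1, 3, 9, 11]
2 → replaces 3 → [1, 2, 9, 11]
5 → replaces 9 → [1, 2, 5, 11]
7 → replaces 11 → [1, 2, 5, 7]
8 → extends → [1, 2, 5, 7, 8]
Five tails, so the longest strictly increasing subsequence has length 5 (e.g. 1, 3, 5, 7, 8).

5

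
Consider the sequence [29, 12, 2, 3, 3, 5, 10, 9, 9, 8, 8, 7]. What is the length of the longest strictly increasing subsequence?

4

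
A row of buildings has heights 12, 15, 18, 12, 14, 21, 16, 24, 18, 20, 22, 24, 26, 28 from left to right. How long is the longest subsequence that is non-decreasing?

Track the smallest tail for each achievable length (allowing ties):
12 → extends → [12]
15 → extends → [12, 15]
18 → extends → [12, 15, 18]
12 → replaces 15 → [12, 12, 18]
14 → replaces 18 → [12, 12, 14]
21 → extends → [12, 12, 14, 21]
16 → replaces 21 → [12, 12, 14, 16]
24 → extends → [12, 12, 14, 16, 24]
18 → replaces 24 → [12, 12, 14, 16, 18]
20 → extends → [12, 12, 14, 16, 18, 20]
22 → extends → [12, 12, 14, 16, 18, 20, 22]
24 → extends → [12, 12, 14, 16, 18, 20, 22, 24]
26 → extends → [12, 12, 14, 16, 18, 20, 22, 24, 26]
28 → extends → [12, 12, 14, 16, 18, 20, 22, 24, 26, 28]
Ten tails, so the longest non-decreasing subsequence has length 10 (e.g. 12, 12, 14, 16, 18, 20, 22, 24, 26, 28).

10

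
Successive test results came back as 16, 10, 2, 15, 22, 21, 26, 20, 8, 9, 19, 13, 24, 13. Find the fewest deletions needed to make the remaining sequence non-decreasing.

Fewest deletions = n − (longest non-decreasing subsequence).
i:      1  2  3  4  5  6  7  8  9 10 11 12 13 14
a[i]:  16 10  2 15 22 21 26 20  8  9 19 13 24 13
dp:     1  1  1  2  3  3  4  3  2  3  4  4  5  5
max dp = 5, so deletions = 14 − 5 = 9.

9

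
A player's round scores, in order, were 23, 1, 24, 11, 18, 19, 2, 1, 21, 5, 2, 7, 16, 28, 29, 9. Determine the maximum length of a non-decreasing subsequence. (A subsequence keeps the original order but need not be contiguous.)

7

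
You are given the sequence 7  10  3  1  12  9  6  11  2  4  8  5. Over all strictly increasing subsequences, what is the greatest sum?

29

Let S[i] be the best sum of a strictly increasing subsequence ending at i:
i:      1  2  3  4  5  6  7  8  9 10 11 12
a[i]:   7 10  3  1 12  9  6 11  2  4  8  5
S:      7 17  3  1 29 16  9 28  3  7 17 12
Maximum is 29 (e.g. 7 + 10 + 12).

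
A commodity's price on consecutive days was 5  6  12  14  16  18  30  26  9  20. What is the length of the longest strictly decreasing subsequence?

3

Let dp[i] be the longest strictly decreasing subsequence ending at i:
i:      1  2  3  4  5  6  7  8  9 10
a[i]:   5  6 12 14 16 18 30 26  9 20
dp:     1  1  1  1  1  1  1  2  3  3
Maximum is 3.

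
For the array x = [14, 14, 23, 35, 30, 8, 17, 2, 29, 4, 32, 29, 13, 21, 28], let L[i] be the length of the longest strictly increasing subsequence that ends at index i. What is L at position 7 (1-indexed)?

dp[i] = 1 + max{dp[j] : j<i, x[j]<x[i]} (or 1 if no such j):
i:      1  2  3  4  5  6  7  8  9 10 11 12 13 14 15
x[i]:  14 14 23 35 30  8 17  2 29  4 32 29 13 21 28
dp:     1  1  2  3  3  1  2  1  3  2  4  3  3  4  5
At index 7 the value is 2.

2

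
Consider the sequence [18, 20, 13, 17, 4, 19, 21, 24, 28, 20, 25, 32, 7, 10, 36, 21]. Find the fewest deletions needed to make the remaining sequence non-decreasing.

8

Fewest deletions = n − (longest non-decreasing subsequence).
i:      1  2  3  4  5  6  7  8  9 10 11 12 13 14 15 16
a[i]:  18 20 13 17  4 19 21 24 28 20 25 32  7 10 36 21
dp:     1  2  1  2  1  3  4  5  6  4  6  7  2  3  8  5
max dp = 8, so deletions = 16 − 8 = 8.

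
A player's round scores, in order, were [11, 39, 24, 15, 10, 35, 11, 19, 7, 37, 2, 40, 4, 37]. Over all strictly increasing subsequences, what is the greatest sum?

Let S[i] be the best sum of a strictly increasing subsequence ending at i:
i:       1   2   3   4   5   6   7   8   9  10  11  12  13  14
a[i]:   11  39  24  15  10  35  11  19   7  37   2  40   4  37
S:      11  50  35  26  10  70  21  45   7 107   2 147   6 107
Maximum is 147 (e.g. 11 + 24 + 35 + 37 + 40).

147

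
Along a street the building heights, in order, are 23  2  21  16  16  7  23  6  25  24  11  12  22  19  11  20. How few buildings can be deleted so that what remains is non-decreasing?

10

Fewest deletions = n − (longest non-decreasing subsequence).
i:      1  2  3  4  5  6  7  8  9 10 11 12 13 14 15 16
a[i]:  23  2 21 16 16  7 23  6 25 24 11 12 22 19 11 20
dp:     1  1  2  2  3  2  4  2  5  5  3  4  5  5  4  6
max dp = 6, so deletions = 16 − 6 = 10.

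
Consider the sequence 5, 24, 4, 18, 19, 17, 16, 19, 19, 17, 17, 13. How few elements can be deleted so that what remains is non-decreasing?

Fewest deletions = n − (longest non-decreasing subsequence).
Patience tails:
5 → extends → [5]
24 → extends → [5, 24]
4 → replaces 5 → [4, 24]
18 → replaces 24 → [4, 18]
19 → extends → [4, 18, 19]
17 → replaces 18 → [4, 17, 19]
16 → replaces 17 → [4, 16, 19]
19 → extends → [4, 16, 19, 19]
19 → extends → [4, 16, 19, 19, 19]
17 → replaces 19 → [4, 16, 17, 19, 19]
17 → replaces 19 → [4, 16, 17, 17, 19]
13 → replaces 16 → [4, 13, 17, 17, 19]
Longest non-decreasing subsequence has length 5, so deletions = 12 − 5 = 7.

7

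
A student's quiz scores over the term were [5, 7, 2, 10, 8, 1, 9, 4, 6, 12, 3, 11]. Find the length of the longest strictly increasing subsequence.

5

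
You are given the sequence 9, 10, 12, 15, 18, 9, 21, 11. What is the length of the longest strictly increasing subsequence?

6

Track the smallest tail for each achievable length (strict):
9 → extends → [9]
10 → extends → [9, 10]
12 → extends → [9, 10, 12]
15 → extends → [9, 10, 12, 15]
18 → extends → [9, 10, 12, 15, 18]
9 → already a tail → [9, 10, 12, 15, 18]
21 → extends → [9, 10, 12, 15, 18, 21]
11 → replaces 12 → [9, 10, 11, 15, 18, 21]
Six tails, so the longest strictly increasing subsequence has length 6 (e.g. 9, 10, 12, 15, 18, 21).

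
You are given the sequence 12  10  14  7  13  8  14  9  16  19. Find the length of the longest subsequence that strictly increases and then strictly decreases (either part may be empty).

inc[i] = longest strictly increasing subsequence ending at i; dec[i] = longest strictly decreasing subsequence starting at i:
i:      1  2  3  4  5  6  7  8  9 10
a[i]:  12 10 14  7 13  8 14  9 16 19
inc:    1  1  2  1  2  2  3  3  4  5
dec:    3  2  3  1  2  1  2  1  1  1
Best peak at i=10 (value 19): inc=5, dec=1, length 5+1−1 = 5.

5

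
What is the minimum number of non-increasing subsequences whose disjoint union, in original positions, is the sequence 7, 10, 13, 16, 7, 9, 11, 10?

4

Place each on the leftmost legal pile:
7 → new pile 1 (tops now [7])
10 → new pile 2 (tops now [7, 10])
13 → new pile 3 (tops now [7, 10, 13])
16 → new pile 4 (tops now [7, 10, 13, 16])
7 → pile 1 (tops now [7, 10, 13, 16])
9 → pile 2 (tops now [7, 9, 13, 16])
11 → pile 3 (tops now [7, 9, 11, 16])
10 → pile 3 (tops now [7, 9, 10, 16])
Four piles.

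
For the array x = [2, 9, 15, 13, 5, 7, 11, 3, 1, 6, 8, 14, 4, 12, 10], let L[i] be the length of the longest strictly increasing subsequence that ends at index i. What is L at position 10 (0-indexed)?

4

dp[i] = 1 + max{dp[j] : j<i, x[j]<x[i]} (or 1 if no such j):
i:      0  1  2  3  4  5  6  7  8  9 10 11 12 13 14
x[i]:   2  9 15 13  5  7 11  3  1  6  8 14  4 12 10
dp:     1  2  3  3  2  3  4  2  1  3  4  5  3  5  5
At index 10 the value is 4.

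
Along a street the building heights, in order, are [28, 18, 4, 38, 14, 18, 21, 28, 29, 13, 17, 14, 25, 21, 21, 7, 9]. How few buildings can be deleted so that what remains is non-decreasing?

Fewest deletions = n − (longest non-decreasing subsequence).
i:      1  2  3  4  5  6  7  8  9 10 11 12 13 14 15 16 17
a[i]:  28 18  4 38 14 18 21 28 29 13 17 14 25 21 21  7  9
dp:     1  1  1  2  2  3  4  5  6  2  3  3  5  5  6  2  3
max dp = 6, so deletions = 17 − 6 = 11.

11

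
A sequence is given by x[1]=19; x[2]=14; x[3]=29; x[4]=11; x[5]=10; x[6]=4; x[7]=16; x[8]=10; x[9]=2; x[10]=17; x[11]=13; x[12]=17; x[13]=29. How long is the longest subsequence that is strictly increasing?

5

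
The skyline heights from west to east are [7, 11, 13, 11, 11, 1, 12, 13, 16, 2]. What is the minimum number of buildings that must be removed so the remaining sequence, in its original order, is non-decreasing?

Fewest deletions = n − (longest non-decreasing subsequence).
Patience tails:
7 → extends → [7]
11 → extends → [7, 11]
13 → extends → [7, 11, 13]
11 → replaces 13 → [7, 11, 11]
11 → extends → [7, 11, 11, 11]
1 → replaces 7 → [1, 11, 11, 11]
12 → extends → [1, 11, 11, 11, 12]
13 → extends → [1, 11, 11, 11, 12, 13]
16 → extends → [1, 11, 11, 11, 12, 13, 16]
2 → replaces 11 → [1, 2, 11, 11, 12, 13, 16]
Longest non-decreasing subsequence has length 7, so deletions = 10 − 7 = 3.

3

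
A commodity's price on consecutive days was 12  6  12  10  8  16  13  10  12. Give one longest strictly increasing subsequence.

Patience tails give the LIS length; then backtrack through the dp parents:
12 → extends → [12]
6 → replaces 12 → [6]
12 → extends → [6, 12]
10 → replaces 12 → [6, 10]
8 → replaces 10 → [6, 8]
16 → extends → [6, 8, 16]
13 → replaces 16 → [6, 8, 13]
10 → replaces 13 → [6, 8, 10]
12 → extends → [6, 8, 10, 12]
Length 4; one witness is 6, 8, 10, 12.

6, 8, 10, 12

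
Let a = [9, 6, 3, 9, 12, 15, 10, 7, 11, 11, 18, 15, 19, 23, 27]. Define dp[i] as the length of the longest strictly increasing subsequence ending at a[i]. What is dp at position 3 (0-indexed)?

dp[i] = 1 + max{dp[j] : j<i, a[j]<a[i]} (or 1 if no such j):
i:      0  1  2  3  4  5  6  7  8  9 10 11 12 13 14
a[i]:   9  6  3  9 12 15 10  7 11 11 18 15 19 23 27
dp:     1  1  1  2  3  4  3  2  4  4  5  5  6  7  8
At index 3 the value is 2.

2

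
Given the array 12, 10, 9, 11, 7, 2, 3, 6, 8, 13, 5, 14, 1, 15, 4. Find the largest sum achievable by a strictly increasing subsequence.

63

Let S[i] be the best sum of a strictly increasing subsequence ending at i:
i:      1  2  3  4  5  6  7  8  9 10 11 12 13 14 15
a[i]:  12 10  9 11  7  2  3  6  8 13  5 14  1 15  4
S:     12 10  9 21  7  2  5 11 19 34 10 48  1 63  9
Maximum is 63 (e.g. 10 + 11 + 13 + 14 + 15).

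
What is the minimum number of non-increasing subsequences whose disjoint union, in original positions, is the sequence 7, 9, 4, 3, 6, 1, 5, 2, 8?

3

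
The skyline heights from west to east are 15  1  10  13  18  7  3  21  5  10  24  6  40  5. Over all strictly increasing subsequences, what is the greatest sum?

Let S[i] be the best sum of a strictly increasing subsequence ending at i:
i:       1   2   3   4   5   6   7   8   9  10  11  12  13  14
a[i]:   15   1  10  13  18   7   3  21   5  10  24   6  40   5
S:      15   1  11  24  42   8   4  63   9  19  87  15 127   9
Maximum is 127 (e.g. 1 + 10 + 13 + 18 + 21 + 24 + 40).

127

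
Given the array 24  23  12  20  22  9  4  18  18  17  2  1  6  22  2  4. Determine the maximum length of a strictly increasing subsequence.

3

Track the smallest tail for each achievable length (strict):
24 → extends → [24]
23 → replaces 24 → [23]
12 → replaces 23 → [12]
20 → extends → [12, 20]
22 → extends → [12, 20, 22]
9 → replaces 12 → [9, 20, 22]
4 → replaces 9 → [4, 20, 22]
18 → replaces 20 → [4, 18, 22]
18 → already a tail → [4, 18, 22]
17 → replaces 18 → [4, 17, 22]
2 → replaces 4 → [2, 17, 22]
1 → replaces 2 → [1, 17, 22]
6 → replaces 17 → [1, 6, 22]
22 → already a tail → [1, 6, 22]
2 → replaces 6 → [1, 2, 22]
4 → replaces 22 → [1, 2, 4]
Three tails, so the longest strictly increasing subsequence has length 3 (e.g. 12, 20, 22).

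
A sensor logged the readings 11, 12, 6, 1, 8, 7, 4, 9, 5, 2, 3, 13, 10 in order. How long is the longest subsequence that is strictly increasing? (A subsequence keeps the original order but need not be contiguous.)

Track the smallest tail for each achievable length (strict):
11 → extends → [11]
12 → extends → [11, 12]
6 → replaces 11 → [6, 12]
1 → replaces 6 → [1, 12]
8 → replaces 12 → [1, 8]
7 → replaces 8 → [1, 7]
4 → replaces 7 → [1, 4]
9 → extends → [1, 4, 9]
5 → replaces 9 → [1, 4, 5]
2 → replaces 4 → [1, 2, 5]
3 → replaces 5 → [1, 2, 3]
13 → extends → [1, 2, 3, 13]
10 → replaces 13 → [1, 2, 3, 10]
Four tails, so the longest strictly increasing subsequence has length 4 (e.g. 6, 8, 9, 13).

4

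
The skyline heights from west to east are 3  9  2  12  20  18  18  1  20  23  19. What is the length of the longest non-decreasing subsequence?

Track the smallest tail for each achievable length (allowing ties):
3 → extends → [3]
9 → extends → [3, 9]
2 → replaces 3 → [2, 9]
12 → extends → [2, 9, 12]
20 → extends → [2, 9, 12, 20]
18 → replaces 20 → [2, 9, 12, 18]
18 → extends → [2, 9, 12, 18, 18]
1 → replaces 2 → [1, 9, 12, 18, 18]
20 → extends → [1, 9, 12, 18, 18, 20]
23 → extends → [1, 9, 12, 18, 18, 20, 23]
19 → replaces 20 → [1, 9, 12, 18, 18, 19, 23]
Seven tails, so the longest non-decreasing subsequence has length 7 (e.g. 3, 9, 12, 18, 18, 20, 23).

7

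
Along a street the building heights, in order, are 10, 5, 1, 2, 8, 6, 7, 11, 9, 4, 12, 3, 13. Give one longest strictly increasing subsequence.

1, 2, 6, 7, 11, 12, 13

Patience tails give the LIS length; then backtrack through the dp parents:
10 → extends → [10]
5 → replaces 10 → [5]
1 → replaces 5 → [1]
2 → extends → [1, 2]
8 → extends → [1, 2, 8]
6 → replaces 8 → [1, 2, 6]
7 → extends → [1, 2, 6, 7]
11 → extends → [1, 2, 6, 7, 11]
9 → replaces 11 → [1, 2, 6, 7, 9]
4 → replaces 6 → [1, 2, 4, 7, 9]
12 → extends → [1, 2, 4, 7, 9, 12]
3 → replaces 4 → [1, 2, 3, 7, 9, 12]
13 → extends → [1, 2, 3, 7, 9, 12, 13]
Length 7; one witness is 1, 2, 6, 7, 11, 12, 13.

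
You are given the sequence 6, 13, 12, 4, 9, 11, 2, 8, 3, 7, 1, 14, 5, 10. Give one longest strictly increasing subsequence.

6, 9, 11, 14

Patience tails give the LIS length; then backtrack through the dp parents:
6 → extends → [6]
13 → extends → [6, 13]
12 → replaces 13 → [6, 12]
4 → replaces 6 → [4, 12]
9 → replaces 12 → [4, 9]
11 → extends → [4, 9, 11]
2 → replaces 4 → [2, 9, 11]
8 → replaces 9 → [2, 8, 11]
3 → replaces 8 → [2, 3, 11]
7 → replaces 11 → [2, 3, 7]
1 → replaces 2 → [1, 3, 7]
14 → extends → [1, 3, 7, 14]
5 → replaces 7 → [1, 3, 5, 14]
10 → replaces 14 → [1, 3, 5, 10]
Length 4; one witness is 6, 9, 11, 14.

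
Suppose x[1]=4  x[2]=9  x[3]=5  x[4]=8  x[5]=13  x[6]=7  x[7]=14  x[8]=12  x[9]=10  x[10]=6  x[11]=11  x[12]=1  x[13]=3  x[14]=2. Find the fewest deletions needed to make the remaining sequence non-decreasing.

9

Fewest deletions = n − (longest non-decreasing subsequence).
i:      1  2  3  4  5  6  7  8  9 10 11 12 13 14
x[i]:   4  9  5  8 13  7 14 12 10  6 11  1  3  2
dp:     1  2  2  3  4  3  5  4  4  3  5  1  2  2
max dp = 5, so deletions = 14 − 5 = 9.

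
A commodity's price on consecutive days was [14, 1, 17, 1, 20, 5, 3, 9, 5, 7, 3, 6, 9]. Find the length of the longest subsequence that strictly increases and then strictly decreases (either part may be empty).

6

inc[i] = longest strictly increasing subsequence ending at i; dec[i] = longest strictly decreasing subsequence starting at i:
i:      1  2  3  4  5  6  7  8  9 10 11 12 13
a[i]:  14  1 17  1 20  5  3  9  5  7  3  6  9
inc:    1  1  2  1  3  2  2  3  3  4  2  4  5
dec:    4  1  4  1  4  2  1  3  2  2  1  1  1
Best peak at i=5 (value 20): inc=3, dec=4, length 3+4−1 = 6.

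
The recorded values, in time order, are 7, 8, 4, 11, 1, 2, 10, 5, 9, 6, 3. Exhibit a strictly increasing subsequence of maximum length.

Patience tails give the LIS length; then backtrack through the dp parents:
7 → extends → [7]
8 → extends → [7, 8]
4 → replaces 7 → [4, 8]
11 → extends → [4, 8, 11]
1 → replaces 4 → [1, 8, 11]
2 → replaces 8 → [1, 2, 11]
10 → replaces 11 → [1, 2, 10]
5 → replaces 10 → [1, 2, 5]
9 → extends → [1, 2, 5, 9]
6 → replaces 9 → [1, 2, 5, 6]
3 → replaces 5 → [1, 2, 3, 6]
Length 4; one witness is 1, 2, 5, 9.

1, 2, 5, 9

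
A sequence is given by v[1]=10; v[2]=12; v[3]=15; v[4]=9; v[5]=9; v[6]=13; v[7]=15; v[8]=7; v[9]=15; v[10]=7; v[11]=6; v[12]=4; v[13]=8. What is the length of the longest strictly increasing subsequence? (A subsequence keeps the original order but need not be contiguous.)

4

Track the smallest tail for each achievable length (strict):
10 → extends → [10]
12 → extends → [10, 12]
15 → extends → [10, 12, 15]
9 → replaces 10 → [9, 12, 15]
9 → already a tail → [9, 12, 15]
13 → replaces 15 → [9, 12, 13]
15 → extends → [9, 12, 13, 15]
7 → replaces 9 → [7, 12, 13, 15]
15 → already a tail → [7, 12, 13, 15]
7 → already a tail → [7, 12, 13, 15]
6 → replaces 7 → [6, 12, 13, 15]
4 → replaces 6 → [4, 12, 13, 15]
8 → replaces 12 → [4, 8, 13, 15]
Four tails, so the longest strictly increasing subsequence has length 4 (e.g. 10, 12, 13, 15).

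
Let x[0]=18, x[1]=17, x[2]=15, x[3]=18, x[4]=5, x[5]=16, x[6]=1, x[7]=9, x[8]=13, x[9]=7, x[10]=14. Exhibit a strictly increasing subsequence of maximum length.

5, 9, 13, 14

Patience tails give the LIS length; then backtrack through the dp parents:
18 → extends → [18]
17 → replaces 18 → [17]
15 → replaces 17 → [15]
18 → extends → [15, 18]
5 → replaces 15 → [5, 18]
16 → replaces 18 → [5, 16]
1 → replaces 5 → [1, 16]
9 → replaces 16 → [1, 9]
13 → extends → [1, 9, 13]
7 → replaces 9 → [1, 7, 13]
14 → extends → [1, 7, 13, 14]
Length 4; one witness is 5, 9, 13, 14.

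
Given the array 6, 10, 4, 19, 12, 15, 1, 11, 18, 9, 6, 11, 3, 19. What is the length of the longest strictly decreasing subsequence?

6

Let dp[i] be the longest strictly decreasing subsequence ending at i:
i:      1  2  3  4  5  6  7  8  9 10 11 12 13 14
a[i]:   6 10  4 19 12 15  1 11 18  9  6 11  3 19
dp:     1  1  2  1  2  2  3  3  2  4  5  3  6  1
Maximum is 6.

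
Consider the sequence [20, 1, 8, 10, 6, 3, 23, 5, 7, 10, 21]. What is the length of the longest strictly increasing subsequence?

6

Let dp[i] be the length of the longest such subsequence ending at index i:
i:      1  2  3  4  5  6  7  8  9 10 11
a[i]:  20  1  8 10  6  3 23  5  7 10 21
dp:     1  1  2  3  2  2  4  3  4  5  6
Maximum dp value is 6.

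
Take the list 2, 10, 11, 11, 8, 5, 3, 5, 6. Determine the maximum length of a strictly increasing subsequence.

Let dp[i] be the length of the longest such subsequence ending at index i:
i:      1  2  3  4  5  6  7  8  9
a[i]:   2 10 11 11  8  5  3  5  6
dp:     1  2  3  3  2  2  2  3  4
Maximum dp value is 4.

4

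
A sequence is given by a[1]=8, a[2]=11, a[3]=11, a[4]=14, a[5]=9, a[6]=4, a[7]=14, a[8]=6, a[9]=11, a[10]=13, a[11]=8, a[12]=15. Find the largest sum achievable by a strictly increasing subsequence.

Let S[i] be the best sum of a strictly increasing subsequence ending at i:
i:      1  2  3  4  5  6  7  8  9 10 11 12
a[i]:   8 11 11 14  9  4 14  6 11 13  8 15
S:      8 19 19 33 17  4 33 10 28 41 18 56
Maximum is 56 (e.g. 8 + 9 + 11 + 13 + 15).

56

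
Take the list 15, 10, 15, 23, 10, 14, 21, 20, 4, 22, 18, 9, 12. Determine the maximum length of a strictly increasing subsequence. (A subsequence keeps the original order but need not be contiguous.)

Let dp[i] be the length of the longest such subsequence ending at index i:
i:      1  2  3  4  5  6  7  8  9 10 11 12 13
a[i]:  15 10 15 23 10 14 21 20  4 22 18  9 12
dp:     1  1  2  3  1  2  3  3  1  4  3  2  3
Maximum dp value is 4.

4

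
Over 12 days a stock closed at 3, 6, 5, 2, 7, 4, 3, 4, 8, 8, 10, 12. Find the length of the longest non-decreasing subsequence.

7

Track the smallest tail for each achievable length (allowing ties):
3 → extends → [3]
6 → extends → [3, 6]
5 → replaces 6 → [3, 5]
2 → replaces 3 → [2, 5]
7 → extends → [2, 5, 7]
4 → replaces 5 → [2, 4, 7]
3 → replaces 4 → [2, 3, 7]
4 → replaces 7 → [2, 3, 4]
8 → extends → [2, 3, 4, 8]
8 → extends → [2, 3, 4, 8, 8]
10 → extends → [2, 3, 4, 8, 8, 10]
12 → extends → [2, 3, 4, 8, 8, 10, 12]
Seven tails, so the longest non-decreasing subsequence has length 7 (e.g. 3, 6, 7, 8, 8, 10, 12).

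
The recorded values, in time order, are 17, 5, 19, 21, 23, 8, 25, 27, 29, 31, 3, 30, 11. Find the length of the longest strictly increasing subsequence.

8

Track the smallest tail for each achievable length (strict):
17 → extends → [17]
5 → replaces 17 → [5]
19 → extends → [5, 19]
21 → extends → [5, 19, 21]
23 → extends → [5, 19, 21, 23]
8 → replaces 19 → [5, 8, 21, 23]
25 → extends → [5, 8, 21, 23, 25]
27 → extends → [5, 8, 21, 23, 25, 27]
29 → extends → [5, 8, 21, 23, 25, 27, 29]
31 → extends → [5, 8, 21, 23, 25, 27, 29, 31]
3 → replaces 5 → [3, 8, 21, 23, 25, 27, 29, 31]
30 → replaces 31 → [3, 8, 21, 23, 25, 27, 29, 30]
11 → replaces 21 → [3, 8, 11, 23, 25, 27, 29, 30]
Eight tails, so the longest strictly increasing subsequence has length 8 (e.g. 17, 19, 21, 23, 25, 27, 29, 31).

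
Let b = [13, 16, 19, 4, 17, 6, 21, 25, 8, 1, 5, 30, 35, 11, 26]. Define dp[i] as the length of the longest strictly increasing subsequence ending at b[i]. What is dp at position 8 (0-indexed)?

dp[i] = 1 + max{dp[j] : j<i, b[j]<b[i]} (or 1 if no such j):
i:      0  1  2  3  4  5  6  7  8  9 10 11 12 13 14
b[i]:  13 16 19  4 17  6 21 25  8  1  5 30 35 11 26
dp:     1  2  3  1  3  2  4  5  3  1  2  6  7  4  6
At index 8 the value is 3.

3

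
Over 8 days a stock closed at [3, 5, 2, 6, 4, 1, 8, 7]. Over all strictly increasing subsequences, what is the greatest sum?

22

Let S[i] be the best sum of a strictly increasing subsequence ending at i:
i:      1  2  3  4  5  6  7  8
a[i]:   3  5  2  6  4  1  8  7
S:      3  8  2 14  7  1 22 21
Maximum is 22 (e.g. 3 + 5 + 6 + 8).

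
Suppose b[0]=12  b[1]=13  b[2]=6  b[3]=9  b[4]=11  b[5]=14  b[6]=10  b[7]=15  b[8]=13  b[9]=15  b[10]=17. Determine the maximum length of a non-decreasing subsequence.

7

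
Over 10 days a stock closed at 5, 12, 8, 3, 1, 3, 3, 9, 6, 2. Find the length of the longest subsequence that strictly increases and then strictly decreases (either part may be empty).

5

inc[i] = longest strictly increasing subsequence ending at i; dec[i] = longest strictly decreasing subsequence starting at i:
i:      1  2  3  4  5  6  7  8  9 10
a[i]:   5 12  8  3  1  3  3  9  6  2
inc:    1  2  2  1  1  2  2  3  3  2
dec:    3  4  3  2  1  2  2  3  2  1
Best peak at i=2 (value 12): inc=2, dec=4, length 2+4−1 = 5.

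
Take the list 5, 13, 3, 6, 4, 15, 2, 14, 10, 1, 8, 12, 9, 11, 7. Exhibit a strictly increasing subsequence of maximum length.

5, 6, 8, 9, 11

Patience tails give the LIS length; then backtrack through the dp parents:
5 → extends → [5]
13 → extends → [5, 13]
3 → replaces 5 → [3, 13]
6 → replaces 13 → [3, 6]
4 → replaces 6 → [3, 4]
15 → extends → [3, 4, 15]
2 → replaces 3 → [2, 4, 15]
14 → replaces 15 → [2, 4, 14]
10 → replaces 14 → [2, 4, 10]
1 → replaces 2 → [1, 4, 10]
8 → replaces 10 → [1, 4, 8]
12 → extends → [1, 4, 8, 12]
9 → replaces 12 → [1, 4, 8, 9]
11 → extends → [1, 4, 8, 9, 11]
7 → replaces 8 → [1, 4, 7, 9, 11]
Length 5; one witness is 5, 6, 8, 9, 11.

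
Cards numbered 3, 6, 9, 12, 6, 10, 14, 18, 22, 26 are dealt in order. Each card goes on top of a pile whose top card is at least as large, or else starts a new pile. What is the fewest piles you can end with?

8

The minimum number of non-increasing subsequences covering a sequence equals the length of its longest strictly increasing subsequence.
LIS length is 8 (e.g. 3, 6, 9, 12, 14, 18, 22, 26), so 8 piles are needed.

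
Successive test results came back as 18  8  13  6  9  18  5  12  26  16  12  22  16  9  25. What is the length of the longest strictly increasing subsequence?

6

Track the smallest tail for each achievable length (strict):
18 → extends → [18]
8 → replaces 18 → [8]
13 → extends → [8, 13]
6 → replaces 8 → [6, 13]
9 → replaces 13 → [6, 9]
18 → extends → [6, 9, 18]
5 → replaces 6 → [5, 9, 18]
12 → replaces 18 → [5, 9, 12]
26 → extends → [5, 9, 12, 26]
16 → replaces 26 → [5, 9, 12, 16]
12 → already a tail → [5, 9, 12, 16]
22 → extends → [5, 9, 12, 16, 22]
16 → already a tail → [5, 9, 12, 16, 22]
9 → already a tail → [5, 9, 12, 16, 22]
25 → extends → [5, 9, 12, 16, 22, 25]
Six tails, so the longest strictly increasing subsequence has length 6 (e.g. 8, 9, 12, 16, 22, 25).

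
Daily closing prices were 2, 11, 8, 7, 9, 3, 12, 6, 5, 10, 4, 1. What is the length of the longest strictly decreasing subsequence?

7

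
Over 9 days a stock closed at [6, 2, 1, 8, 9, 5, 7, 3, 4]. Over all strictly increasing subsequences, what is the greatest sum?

Let S[i] be the best sum of a strictly increasing subsequence ending at i:
i:      1  2  3  4  5  6  7  8  9
a[i]:   6  2  1  8  9  5  7  3  4
S:      6  2  1 14 23  7 14  5  9
Maximum is 23 (e.g. 6 + 8 + 9).

23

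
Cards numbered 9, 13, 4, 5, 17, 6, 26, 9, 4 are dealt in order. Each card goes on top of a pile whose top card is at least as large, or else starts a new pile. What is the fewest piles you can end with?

Place each on the leftmost legal pile:
9 → new pile 1 (tops now [9])
13 → new pile 2 (tops now [9, 13])
4 → pile 1 (tops now [4, 13])
5 → pile 2 (tops now [4, 5])
17 → new pile 3 (tops now [4, 5, 17])
6 → pile 3 (tops now [4, 5, 6])
26 → new pile 4 (tops now [4, 5, 6, 26])
9 → pile 4 (tops now [4, 5, 6, 9])
4 → pile 1 (tops now [4, 5, 6, 9])
Four piles.

4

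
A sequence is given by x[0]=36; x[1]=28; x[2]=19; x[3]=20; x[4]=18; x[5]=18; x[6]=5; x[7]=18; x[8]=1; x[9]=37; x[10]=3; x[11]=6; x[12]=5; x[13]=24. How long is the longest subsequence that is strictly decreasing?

6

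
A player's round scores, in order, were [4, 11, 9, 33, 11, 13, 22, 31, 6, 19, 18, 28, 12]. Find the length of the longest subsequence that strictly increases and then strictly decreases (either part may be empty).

9

inc[i] = longest strictly increasing subsequence ending at i; dec[i] = longest strictly decreasing subsequence starting at i:
i:      1  2  3  4  5  6  7  8  9 10 11 12 13
a[i]:   4 11  9 33 11 13 22 31  6 19 18 28 12
inc:    1  2  2  3  3  4  5  6  2  5  5  6  4
dec:    1  3  2  5  2  2  4  4  1  3  2  2  1
Best peak at i=8 (value 31): inc=6, dec=4, length 6+4−1 = 9.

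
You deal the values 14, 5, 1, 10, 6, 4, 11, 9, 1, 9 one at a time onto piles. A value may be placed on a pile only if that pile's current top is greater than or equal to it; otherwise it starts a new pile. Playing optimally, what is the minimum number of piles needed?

The minimum number of non-increasing subsequences covering a sequence equals the length of its longest strictly increasing subsequence.
LIS length is 3 (e.g. 5, 10, 11), so 3 piles are needed.

3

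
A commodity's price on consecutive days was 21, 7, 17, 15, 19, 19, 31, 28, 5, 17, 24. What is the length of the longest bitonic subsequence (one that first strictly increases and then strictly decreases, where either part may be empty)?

6

inc[i] = longest strictly increasing subsequence ending at i; dec[i] = longest strictly decreasing subsequence starting at i:
i:      1  2  3  4  5  6  7  8  9 10 11
a[i]:  21  7 17 15 19 19 31 28  5 17 24
inc:    1  1  2  2  3  3  4  4  1  3  4
dec:    4  2  3  2  2  2  3  2  1  1  1
Best peak at i=7 (value 31): inc=4, dec=3, length 4+3−1 = 6.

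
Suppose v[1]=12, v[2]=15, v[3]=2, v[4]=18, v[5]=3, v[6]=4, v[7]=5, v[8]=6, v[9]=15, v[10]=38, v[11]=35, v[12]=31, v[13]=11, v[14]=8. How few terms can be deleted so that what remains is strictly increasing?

Fewest deletions = n − (longest strictly increasing subsequence).
i:      1  2  3  4  5  6  7  8  9 10 11 12 13 14
v[i]:  12 15  2 18  3  4  5  6 15 38 35 31 11  8
dp:     1  2  1  3  2  3  4  5  6  7  7  7  6  6
max dp = 7, so deletions = 14 − 7 = 7.

7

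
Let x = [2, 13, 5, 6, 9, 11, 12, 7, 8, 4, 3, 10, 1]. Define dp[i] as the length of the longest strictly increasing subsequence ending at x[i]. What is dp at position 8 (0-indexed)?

5

dp[i] = 1 + max{dp[j] : j<i, x[j]<x[i]} (or 1 if no such j):
i:      0  1  2  3  4  5  6  7  8  9 10 11 12
x[i]:   2 13  5  6  9 11 12  7  8  4  3 10  1
dp:     1  2  2  3  4  5  6  4  5  2  2  6  1
At index 8 the value is 5.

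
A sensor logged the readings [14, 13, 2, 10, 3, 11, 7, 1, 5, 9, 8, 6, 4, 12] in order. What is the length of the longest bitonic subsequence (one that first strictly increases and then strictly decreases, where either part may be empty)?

inc[i] = longest strictly increasing subsequence ending at i; dec[i] = longest strictly decreasing subsequence starting at i:
i:      1  2  3  4  5  6  7  8  9 10 11 12 13 14
a[i]:  14 13  2 10  3 11  7  1  5  9  8  6  4 12
inc:    1  1  1  2  2  3  3  1  3  4  4  4  3  5
dec:    7  6  2  5  2  5  3  1  2  4  3  2  1  1
Best peak at i=1 (value 14): inc=1, dec=7, length 1+7−1 = 7.

7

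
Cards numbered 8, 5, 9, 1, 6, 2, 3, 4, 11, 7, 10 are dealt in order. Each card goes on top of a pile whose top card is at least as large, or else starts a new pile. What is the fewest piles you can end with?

6

Place each on the leftmost legal pile:
8 → new pile 1 (tops now [8])
5 → pile 1 (tops now [5])
9 → new pile 2 (tops now [5, 9])
1 → pile 1 (tops now [1, 9])
6 → pile 2 (tops now [1, 6])
2 → pile 2 (tops now [1, 2])
3 → new pile 3 (tops now [1, 2, 3])
4 → new pile 4 (tops now [1, 2, 3, 4])
11 → new pile 5 (tops now [1, 2, 3, 4, 11])
7 → pile 5 (tops now [1, 2, 3, 4, 7])
10 → new pile 6 (tops now [1, 2, 3, 4, 7, 10])
Six piles.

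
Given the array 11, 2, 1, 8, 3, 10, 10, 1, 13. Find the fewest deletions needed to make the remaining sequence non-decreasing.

4

Fewest deletions = n − (longest non-decreasing subsequence).
i:      1  2  3  4  5  6  7  8  9
a[i]:  11  2  1  8  3 10 10  1 13
dp:     1  1  1  2  2  3  4  2  5
max dp = 5, so deletions = 9 − 5 = 4.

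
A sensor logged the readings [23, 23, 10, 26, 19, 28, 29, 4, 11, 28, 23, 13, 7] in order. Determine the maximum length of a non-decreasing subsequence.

5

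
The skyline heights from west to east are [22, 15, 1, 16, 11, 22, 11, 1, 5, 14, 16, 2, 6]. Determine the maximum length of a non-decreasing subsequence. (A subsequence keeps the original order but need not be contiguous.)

Track the smallest tail for each achievable length (allowing ties):
22 → extends → [22]
15 → replaces 22 → [15]
1 → replaces 15 → [1]
16 → extends → [1, 16]
11 → replaces 16 → [1, 11]
22 → extends → [1, 11, 22]
11 → replaces 22 → [1, 11, 11]
1 → replaces 11 → [1, 1, 11]
5 → replaces 11 → [1, 1, 5]
14 → extends → [1, 1, 5, 14]
16 → extends → [1, 1, 5, 14, 16]
2 → replaces 5 → [1, 1, 2, 14, 16]
6 → replaces 14 → [1, 1, 2, 6, 16]
Five tails, so the longest non-decreasing subsequence has length 5 (e.g. 1, 11, 11, 14, 16).

5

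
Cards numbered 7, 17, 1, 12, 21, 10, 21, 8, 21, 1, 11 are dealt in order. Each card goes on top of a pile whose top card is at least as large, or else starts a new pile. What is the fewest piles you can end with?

3

Place each on the leftmost legal pile:
7 → new pile 1 (tops now [7])
17 → new pile 2 (tops now [7, 17])
1 → pile 1 (tops now [1, 17])
12 → pile 2 (tops now [1, 12])
21 → new pile 3 (tops now [1, 12, 21])
10 → pile 2 (tops now [1, 10, 21])
21 → pile 3 (tops now [1, 10, 21])
8 → pile 2 (tops now [1, 8, 21])
21 → pile 3 (tops now [1, 8, 21])
1 → pile 1 (tops now [1, 8, 21])
11 → pile 3 (tops now [1, 8, 11])
Three piles.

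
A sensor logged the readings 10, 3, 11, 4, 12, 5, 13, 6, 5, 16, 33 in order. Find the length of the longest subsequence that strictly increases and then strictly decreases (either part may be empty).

inc[i] = longest strictly increasing subsequence ending at i; dec[i] = longest strictly decreasing subsequence starting at i:
i:      1  2  3  4  5  6  7  8  9 10 11
a[i]:  10  3 11  4 12  5 13  6  5 16 33
inc:    1  1  2  2  3  3  4  4  3  5  6
dec:    3  1  3  1  3  1  3  2  1  1  1
Best peak at i=7 (value 13): inc=4, dec=3, length 4+3−1 = 6.

6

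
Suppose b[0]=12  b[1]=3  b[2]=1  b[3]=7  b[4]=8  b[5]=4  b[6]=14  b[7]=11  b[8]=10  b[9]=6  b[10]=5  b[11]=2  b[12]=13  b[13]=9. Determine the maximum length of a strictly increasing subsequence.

Let dp[i] be the length of the longest such subsequence ending at index i:
i:      0  1  2  3  4  5  6  7  8  9 10 11 12 13
b[i]:  12  3  1  7  8  4 14 11 10  6  5  2 13  9
dp:     1  1  1  2  3  2  4  4  4  3  3  2  5  4
Maximum dp value is 5.

5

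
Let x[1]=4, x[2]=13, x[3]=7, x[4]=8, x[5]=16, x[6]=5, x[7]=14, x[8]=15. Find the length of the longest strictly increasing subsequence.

Track the smallest tail for each achievable length (strict):
4 → extends → [4]
13 → extends → [4, 13]
7 → replaces 13 → [4, 7]
8 → extends → [4, 7, 8]
16 → extends → [4, 7, 8, 16]
5 → replaces 7 → [4, 5, 8, 16]
14 → replaces 16 → [4, 5, 8, 14]
15 → extends → [4, 5, 8, 14, 15]
Five tails, so the longest strictly increasing subsequence has length 5 (e.g. 4, 7, 8, 14, 15).

5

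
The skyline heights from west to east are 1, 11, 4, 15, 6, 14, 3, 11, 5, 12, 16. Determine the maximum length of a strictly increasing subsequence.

6

Track the smallest tail for each achievable length (strict):
1 → extends → [1]
11 → extends → [1, 11]
4 → replaces 11 → [1, 4]
15 → extends → [1, 4, 15]
6 → replaces 15 → [1, 4, 6]
14 → extends → [1, 4, 6, 14]
3 → replaces 4 → [1, 3, 6, 14]
11 → replaces 14 → [1, 3, 6, 11]
5 → replaces 6 → [1, 3, 5, 11]
12 → extends → [1, 3, 5, 11, 12]
16 → extends → [1, 3, 5, 11, 12, 16]
Six tails, so the longest strictly increasing subsequence has length 6 (e.g. 1, 4, 6, 11, 12, 16).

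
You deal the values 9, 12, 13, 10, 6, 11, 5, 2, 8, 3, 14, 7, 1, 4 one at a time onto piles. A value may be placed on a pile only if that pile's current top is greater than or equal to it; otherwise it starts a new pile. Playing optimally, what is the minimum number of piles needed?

4

The minimum number of non-increasing subsequences covering a sequence equals the length of its longest strictly increasing subsequence.
LIS length is 4 (e.g. 9, 12, 13, 14), so 4 piles are needed.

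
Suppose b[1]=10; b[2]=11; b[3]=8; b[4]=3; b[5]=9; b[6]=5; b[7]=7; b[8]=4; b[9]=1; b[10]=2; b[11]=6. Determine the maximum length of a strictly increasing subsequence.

Let dp[i] be the length of the longest such subsequence ending at index i:
i:      1  2  3  4  5  6  7  8  9 10 11
b[i]:  10 11  8  3  9  5  7  4  1  2  6
dp:     1  2  1  1  2  2  3  2  1  2  3
Maximum dp value is 3.

3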